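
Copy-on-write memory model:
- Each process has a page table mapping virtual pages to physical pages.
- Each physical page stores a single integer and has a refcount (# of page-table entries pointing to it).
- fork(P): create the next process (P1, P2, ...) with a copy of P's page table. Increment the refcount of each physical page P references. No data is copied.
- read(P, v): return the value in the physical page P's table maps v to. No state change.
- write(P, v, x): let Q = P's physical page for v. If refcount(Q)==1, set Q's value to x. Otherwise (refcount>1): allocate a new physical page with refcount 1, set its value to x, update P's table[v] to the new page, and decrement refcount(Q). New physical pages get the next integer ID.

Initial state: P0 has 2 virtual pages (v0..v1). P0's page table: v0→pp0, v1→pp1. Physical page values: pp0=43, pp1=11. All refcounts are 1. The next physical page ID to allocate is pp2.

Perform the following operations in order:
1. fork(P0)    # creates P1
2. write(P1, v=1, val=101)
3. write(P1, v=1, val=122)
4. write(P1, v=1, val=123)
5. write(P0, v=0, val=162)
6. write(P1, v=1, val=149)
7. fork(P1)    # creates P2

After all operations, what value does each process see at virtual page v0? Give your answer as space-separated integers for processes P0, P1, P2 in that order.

Op 1: fork(P0) -> P1. 2 ppages; refcounts: pp0:2 pp1:2
Op 2: write(P1, v1, 101). refcount(pp1)=2>1 -> COPY to pp2. 3 ppages; refcounts: pp0:2 pp1:1 pp2:1
Op 3: write(P1, v1, 122). refcount(pp2)=1 -> write in place. 3 ppages; refcounts: pp0:2 pp1:1 pp2:1
Op 4: write(P1, v1, 123). refcount(pp2)=1 -> write in place. 3 ppages; refcounts: pp0:2 pp1:1 pp2:1
Op 5: write(P0, v0, 162). refcount(pp0)=2>1 -> COPY to pp3. 4 ppages; refcounts: pp0:1 pp1:1 pp2:1 pp3:1
Op 6: write(P1, v1, 149). refcount(pp2)=1 -> write in place. 4 ppages; refcounts: pp0:1 pp1:1 pp2:1 pp3:1
Op 7: fork(P1) -> P2. 4 ppages; refcounts: pp0:2 pp1:1 pp2:2 pp3:1
P0: v0 -> pp3 = 162
P1: v0 -> pp0 = 43
P2: v0 -> pp0 = 43

Answer: 162 43 43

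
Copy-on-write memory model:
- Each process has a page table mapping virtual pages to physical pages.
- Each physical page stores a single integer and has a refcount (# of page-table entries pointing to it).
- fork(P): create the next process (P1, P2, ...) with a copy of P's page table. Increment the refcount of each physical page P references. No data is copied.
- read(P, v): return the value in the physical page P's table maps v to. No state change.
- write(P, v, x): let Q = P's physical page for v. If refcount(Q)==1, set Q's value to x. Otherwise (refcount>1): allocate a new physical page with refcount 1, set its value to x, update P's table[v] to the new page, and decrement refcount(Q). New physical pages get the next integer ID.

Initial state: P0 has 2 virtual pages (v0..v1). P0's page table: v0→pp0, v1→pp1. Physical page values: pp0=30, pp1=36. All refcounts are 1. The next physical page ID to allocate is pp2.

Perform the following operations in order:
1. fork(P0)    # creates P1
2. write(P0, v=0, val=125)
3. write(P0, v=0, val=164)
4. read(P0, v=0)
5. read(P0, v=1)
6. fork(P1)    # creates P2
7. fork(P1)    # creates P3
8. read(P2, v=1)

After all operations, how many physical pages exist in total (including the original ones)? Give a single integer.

Op 1: fork(P0) -> P1. 2 ppages; refcounts: pp0:2 pp1:2
Op 2: write(P0, v0, 125). refcount(pp0)=2>1 -> COPY to pp2. 3 ppages; refcounts: pp0:1 pp1:2 pp2:1
Op 3: write(P0, v0, 164). refcount(pp2)=1 -> write in place. 3 ppages; refcounts: pp0:1 pp1:2 pp2:1
Op 4: read(P0, v0) -> 164. No state change.
Op 5: read(P0, v1) -> 36. No state change.
Op 6: fork(P1) -> P2. 3 ppages; refcounts: pp0:2 pp1:3 pp2:1
Op 7: fork(P1) -> P3. 3 ppages; refcounts: pp0:3 pp1:4 pp2:1
Op 8: read(P2, v1) -> 36. No state change.

Answer: 3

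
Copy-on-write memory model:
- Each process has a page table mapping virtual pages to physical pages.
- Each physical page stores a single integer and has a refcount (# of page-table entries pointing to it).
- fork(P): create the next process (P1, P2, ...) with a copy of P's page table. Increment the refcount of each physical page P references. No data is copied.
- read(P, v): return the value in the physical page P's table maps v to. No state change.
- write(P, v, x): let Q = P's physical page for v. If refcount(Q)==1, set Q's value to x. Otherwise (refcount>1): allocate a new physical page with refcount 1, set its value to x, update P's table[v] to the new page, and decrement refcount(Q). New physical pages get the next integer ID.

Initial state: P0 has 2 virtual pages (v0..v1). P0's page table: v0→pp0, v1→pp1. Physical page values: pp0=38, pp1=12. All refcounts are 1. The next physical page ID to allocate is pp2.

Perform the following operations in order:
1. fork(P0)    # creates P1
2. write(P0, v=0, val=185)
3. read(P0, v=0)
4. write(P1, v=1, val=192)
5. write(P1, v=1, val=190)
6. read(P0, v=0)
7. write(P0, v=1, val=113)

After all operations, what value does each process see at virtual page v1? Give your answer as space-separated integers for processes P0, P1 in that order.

Op 1: fork(P0) -> P1. 2 ppages; refcounts: pp0:2 pp1:2
Op 2: write(P0, v0, 185). refcount(pp0)=2>1 -> COPY to pp2. 3 ppages; refcounts: pp0:1 pp1:2 pp2:1
Op 3: read(P0, v0) -> 185. No state change.
Op 4: write(P1, v1, 192). refcount(pp1)=2>1 -> COPY to pp3. 4 ppages; refcounts: pp0:1 pp1:1 pp2:1 pp3:1
Op 5: write(P1, v1, 190). refcount(pp3)=1 -> write in place. 4 ppages; refcounts: pp0:1 pp1:1 pp2:1 pp3:1
Op 6: read(P0, v0) -> 185. No state change.
Op 7: write(P0, v1, 113). refcount(pp1)=1 -> write in place. 4 ppages; refcounts: pp0:1 pp1:1 pp2:1 pp3:1
P0: v1 -> pp1 = 113
P1: v1 -> pp3 = 190

Answer: 113 190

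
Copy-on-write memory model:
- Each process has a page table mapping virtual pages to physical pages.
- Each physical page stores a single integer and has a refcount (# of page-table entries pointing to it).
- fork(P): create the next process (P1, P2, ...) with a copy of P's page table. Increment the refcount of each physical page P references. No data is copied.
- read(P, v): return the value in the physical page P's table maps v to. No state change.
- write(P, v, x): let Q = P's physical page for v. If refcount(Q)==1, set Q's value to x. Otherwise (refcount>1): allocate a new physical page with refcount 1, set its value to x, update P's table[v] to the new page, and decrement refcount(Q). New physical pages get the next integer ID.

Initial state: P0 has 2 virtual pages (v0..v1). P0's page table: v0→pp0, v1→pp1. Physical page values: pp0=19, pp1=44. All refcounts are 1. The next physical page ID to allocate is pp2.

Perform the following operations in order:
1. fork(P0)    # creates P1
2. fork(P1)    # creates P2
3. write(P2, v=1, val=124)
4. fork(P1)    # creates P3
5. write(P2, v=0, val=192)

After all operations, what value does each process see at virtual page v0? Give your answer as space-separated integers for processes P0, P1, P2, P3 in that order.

Op 1: fork(P0) -> P1. 2 ppages; refcounts: pp0:2 pp1:2
Op 2: fork(P1) -> P2. 2 ppages; refcounts: pp0:3 pp1:3
Op 3: write(P2, v1, 124). refcount(pp1)=3>1 -> COPY to pp2. 3 ppages; refcounts: pp0:3 pp1:2 pp2:1
Op 4: fork(P1) -> P3. 3 ppages; refcounts: pp0:4 pp1:3 pp2:1
Op 5: write(P2, v0, 192). refcount(pp0)=4>1 -> COPY to pp3. 4 ppages; refcounts: pp0:3 pp1:3 pp2:1 pp3:1
P0: v0 -> pp0 = 19
P1: v0 -> pp0 = 19
P2: v0 -> pp3 = 192
P3: v0 -> pp0 = 19

Answer: 19 19 192 19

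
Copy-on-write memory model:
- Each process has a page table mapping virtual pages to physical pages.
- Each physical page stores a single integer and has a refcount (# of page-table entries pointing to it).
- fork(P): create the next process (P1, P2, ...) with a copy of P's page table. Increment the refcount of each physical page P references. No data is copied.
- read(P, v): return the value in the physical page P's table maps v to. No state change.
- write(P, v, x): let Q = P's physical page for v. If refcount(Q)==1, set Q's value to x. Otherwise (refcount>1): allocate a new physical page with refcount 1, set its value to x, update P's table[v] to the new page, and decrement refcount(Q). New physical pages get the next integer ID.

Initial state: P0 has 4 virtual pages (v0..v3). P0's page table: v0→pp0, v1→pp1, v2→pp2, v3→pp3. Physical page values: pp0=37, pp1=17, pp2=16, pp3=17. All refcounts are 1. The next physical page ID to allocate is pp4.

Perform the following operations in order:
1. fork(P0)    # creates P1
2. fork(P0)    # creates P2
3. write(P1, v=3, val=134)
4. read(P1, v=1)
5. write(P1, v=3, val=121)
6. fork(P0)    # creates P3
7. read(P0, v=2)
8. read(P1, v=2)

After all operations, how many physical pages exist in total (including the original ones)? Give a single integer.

Op 1: fork(P0) -> P1. 4 ppages; refcounts: pp0:2 pp1:2 pp2:2 pp3:2
Op 2: fork(P0) -> P2. 4 ppages; refcounts: pp0:3 pp1:3 pp2:3 pp3:3
Op 3: write(P1, v3, 134). refcount(pp3)=3>1 -> COPY to pp4. 5 ppages; refcounts: pp0:3 pp1:3 pp2:3 pp3:2 pp4:1
Op 4: read(P1, v1) -> 17. No state change.
Op 5: write(P1, v3, 121). refcount(pp4)=1 -> write in place. 5 ppages; refcounts: pp0:3 pp1:3 pp2:3 pp3:2 pp4:1
Op 6: fork(P0) -> P3. 5 ppages; refcounts: pp0:4 pp1:4 pp2:4 pp3:3 pp4:1
Op 7: read(P0, v2) -> 16. No state change.
Op 8: read(P1, v2) -> 16. No state change.

Answer: 5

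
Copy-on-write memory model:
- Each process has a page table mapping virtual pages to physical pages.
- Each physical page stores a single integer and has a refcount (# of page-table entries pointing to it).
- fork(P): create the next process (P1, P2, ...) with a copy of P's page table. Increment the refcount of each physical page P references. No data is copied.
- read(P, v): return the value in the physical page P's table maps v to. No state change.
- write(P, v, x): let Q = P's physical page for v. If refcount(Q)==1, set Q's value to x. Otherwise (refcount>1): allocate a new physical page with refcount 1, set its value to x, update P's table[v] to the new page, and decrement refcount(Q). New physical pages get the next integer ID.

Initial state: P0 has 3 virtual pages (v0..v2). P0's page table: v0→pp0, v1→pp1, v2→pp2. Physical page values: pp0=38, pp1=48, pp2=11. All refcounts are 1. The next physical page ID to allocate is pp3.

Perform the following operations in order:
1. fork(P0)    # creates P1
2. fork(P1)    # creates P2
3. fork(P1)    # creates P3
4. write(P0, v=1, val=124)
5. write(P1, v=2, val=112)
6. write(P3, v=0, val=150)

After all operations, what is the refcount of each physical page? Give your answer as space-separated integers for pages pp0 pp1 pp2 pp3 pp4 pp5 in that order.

Answer: 3 3 3 1 1 1

Derivation:
Op 1: fork(P0) -> P1. 3 ppages; refcounts: pp0:2 pp1:2 pp2:2
Op 2: fork(P1) -> P2. 3 ppages; refcounts: pp0:3 pp1:3 pp2:3
Op 3: fork(P1) -> P3. 3 ppages; refcounts: pp0:4 pp1:4 pp2:4
Op 4: write(P0, v1, 124). refcount(pp1)=4>1 -> COPY to pp3. 4 ppages; refcounts: pp0:4 pp1:3 pp2:4 pp3:1
Op 5: write(P1, v2, 112). refcount(pp2)=4>1 -> COPY to pp4. 5 ppages; refcounts: pp0:4 pp1:3 pp2:3 pp3:1 pp4:1
Op 6: write(P3, v0, 150). refcount(pp0)=4>1 -> COPY to pp5. 6 ppages; refcounts: pp0:3 pp1:3 pp2:3 pp3:1 pp4:1 pp5:1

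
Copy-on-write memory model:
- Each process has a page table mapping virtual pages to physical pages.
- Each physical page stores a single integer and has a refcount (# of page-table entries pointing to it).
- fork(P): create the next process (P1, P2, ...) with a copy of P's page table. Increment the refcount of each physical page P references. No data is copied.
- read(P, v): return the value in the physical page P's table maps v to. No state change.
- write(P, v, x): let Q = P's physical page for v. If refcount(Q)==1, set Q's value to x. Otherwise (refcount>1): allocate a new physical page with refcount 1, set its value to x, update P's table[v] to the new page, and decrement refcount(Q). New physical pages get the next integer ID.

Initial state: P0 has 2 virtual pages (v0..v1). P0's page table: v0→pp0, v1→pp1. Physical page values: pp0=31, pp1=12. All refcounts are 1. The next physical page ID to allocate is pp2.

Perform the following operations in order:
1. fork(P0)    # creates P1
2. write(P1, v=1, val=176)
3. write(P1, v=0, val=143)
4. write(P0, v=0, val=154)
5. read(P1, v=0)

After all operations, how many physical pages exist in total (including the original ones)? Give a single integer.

Answer: 4

Derivation:
Op 1: fork(P0) -> P1. 2 ppages; refcounts: pp0:2 pp1:2
Op 2: write(P1, v1, 176). refcount(pp1)=2>1 -> COPY to pp2. 3 ppages; refcounts: pp0:2 pp1:1 pp2:1
Op 3: write(P1, v0, 143). refcount(pp0)=2>1 -> COPY to pp3. 4 ppages; refcounts: pp0:1 pp1:1 pp2:1 pp3:1
Op 4: write(P0, v0, 154). refcount(pp0)=1 -> write in place. 4 ppages; refcounts: pp0:1 pp1:1 pp2:1 pp3:1
Op 5: read(P1, v0) -> 143. No state change.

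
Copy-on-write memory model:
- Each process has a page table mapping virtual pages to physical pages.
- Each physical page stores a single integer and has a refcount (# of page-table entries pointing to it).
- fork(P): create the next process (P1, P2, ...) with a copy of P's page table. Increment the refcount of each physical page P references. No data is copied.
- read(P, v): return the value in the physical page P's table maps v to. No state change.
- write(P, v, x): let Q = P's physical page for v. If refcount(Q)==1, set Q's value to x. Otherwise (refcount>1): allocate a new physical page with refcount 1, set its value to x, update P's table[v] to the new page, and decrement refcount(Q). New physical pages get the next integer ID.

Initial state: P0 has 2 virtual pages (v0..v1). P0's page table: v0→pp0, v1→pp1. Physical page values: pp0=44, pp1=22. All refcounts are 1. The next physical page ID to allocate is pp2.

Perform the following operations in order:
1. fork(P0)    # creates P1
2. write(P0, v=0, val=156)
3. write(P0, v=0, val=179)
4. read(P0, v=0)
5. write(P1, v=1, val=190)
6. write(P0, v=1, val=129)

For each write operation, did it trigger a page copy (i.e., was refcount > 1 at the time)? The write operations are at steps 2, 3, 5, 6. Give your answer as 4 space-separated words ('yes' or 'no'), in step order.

Op 1: fork(P0) -> P1. 2 ppages; refcounts: pp0:2 pp1:2
Op 2: write(P0, v0, 156). refcount(pp0)=2>1 -> COPY to pp2. 3 ppages; refcounts: pp0:1 pp1:2 pp2:1
Op 3: write(P0, v0, 179). refcount(pp2)=1 -> write in place. 3 ppages; refcounts: pp0:1 pp1:2 pp2:1
Op 4: read(P0, v0) -> 179. No state change.
Op 5: write(P1, v1, 190). refcount(pp1)=2>1 -> COPY to pp3. 4 ppages; refcounts: pp0:1 pp1:1 pp2:1 pp3:1
Op 6: write(P0, v1, 129). refcount(pp1)=1 -> write in place. 4 ppages; refcounts: pp0:1 pp1:1 pp2:1 pp3:1

yes no yes no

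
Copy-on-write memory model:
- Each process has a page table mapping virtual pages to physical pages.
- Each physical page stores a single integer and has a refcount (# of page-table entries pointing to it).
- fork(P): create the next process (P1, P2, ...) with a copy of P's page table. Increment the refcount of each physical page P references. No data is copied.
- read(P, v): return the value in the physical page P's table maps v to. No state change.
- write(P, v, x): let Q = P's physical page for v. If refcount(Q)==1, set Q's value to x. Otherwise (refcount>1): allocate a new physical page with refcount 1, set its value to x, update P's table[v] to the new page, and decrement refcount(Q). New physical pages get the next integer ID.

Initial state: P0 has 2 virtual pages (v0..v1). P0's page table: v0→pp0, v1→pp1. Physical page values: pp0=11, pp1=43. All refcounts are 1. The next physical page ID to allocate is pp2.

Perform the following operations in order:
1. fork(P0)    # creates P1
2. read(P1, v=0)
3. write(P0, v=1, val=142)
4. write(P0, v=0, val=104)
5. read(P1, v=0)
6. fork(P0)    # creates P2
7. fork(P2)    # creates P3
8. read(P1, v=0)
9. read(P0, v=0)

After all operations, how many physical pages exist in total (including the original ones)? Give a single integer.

Op 1: fork(P0) -> P1. 2 ppages; refcounts: pp0:2 pp1:2
Op 2: read(P1, v0) -> 11. No state change.
Op 3: write(P0, v1, 142). refcount(pp1)=2>1 -> COPY to pp2. 3 ppages; refcounts: pp0:2 pp1:1 pp2:1
Op 4: write(P0, v0, 104). refcount(pp0)=2>1 -> COPY to pp3. 4 ppages; refcounts: pp0:1 pp1:1 pp2:1 pp3:1
Op 5: read(P1, v0) -> 11. No state change.
Op 6: fork(P0) -> P2. 4 ppages; refcounts: pp0:1 pp1:1 pp2:2 pp3:2
Op 7: fork(P2) -> P3. 4 ppages; refcounts: pp0:1 pp1:1 pp2:3 pp3:3
Op 8: read(P1, v0) -> 11. No state change.
Op 9: read(P0, v0) -> 104. No state change.

Answer: 4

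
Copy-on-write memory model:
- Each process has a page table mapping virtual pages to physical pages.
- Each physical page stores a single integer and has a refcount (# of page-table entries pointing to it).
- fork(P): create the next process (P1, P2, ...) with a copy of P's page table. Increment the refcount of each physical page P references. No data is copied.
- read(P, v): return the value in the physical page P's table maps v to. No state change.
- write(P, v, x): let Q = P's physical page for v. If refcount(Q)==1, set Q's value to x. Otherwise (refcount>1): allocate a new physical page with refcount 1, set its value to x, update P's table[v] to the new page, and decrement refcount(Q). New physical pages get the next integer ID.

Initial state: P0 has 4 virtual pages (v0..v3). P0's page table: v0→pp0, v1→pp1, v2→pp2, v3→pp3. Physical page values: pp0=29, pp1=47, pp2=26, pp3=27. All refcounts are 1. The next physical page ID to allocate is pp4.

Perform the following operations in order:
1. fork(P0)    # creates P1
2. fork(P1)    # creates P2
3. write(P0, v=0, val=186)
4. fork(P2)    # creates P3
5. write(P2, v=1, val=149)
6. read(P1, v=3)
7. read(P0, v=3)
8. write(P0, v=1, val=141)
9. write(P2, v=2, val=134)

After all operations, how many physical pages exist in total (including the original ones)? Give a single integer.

Answer: 8

Derivation:
Op 1: fork(P0) -> P1. 4 ppages; refcounts: pp0:2 pp1:2 pp2:2 pp3:2
Op 2: fork(P1) -> P2. 4 ppages; refcounts: pp0:3 pp1:3 pp2:3 pp3:3
Op 3: write(P0, v0, 186). refcount(pp0)=3>1 -> COPY to pp4. 5 ppages; refcounts: pp0:2 pp1:3 pp2:3 pp3:3 pp4:1
Op 4: fork(P2) -> P3. 5 ppages; refcounts: pp0:3 pp1:4 pp2:4 pp3:4 pp4:1
Op 5: write(P2, v1, 149). refcount(pp1)=4>1 -> COPY to pp5. 6 ppages; refcounts: pp0:3 pp1:3 pp2:4 pp3:4 pp4:1 pp5:1
Op 6: read(P1, v3) -> 27. No state change.
Op 7: read(P0, v3) -> 27. No state change.
Op 8: write(P0, v1, 141). refcount(pp1)=3>1 -> COPY to pp6. 7 ppages; refcounts: pp0:3 pp1:2 pp2:4 pp3:4 pp4:1 pp5:1 pp6:1
Op 9: write(P2, v2, 134). refcount(pp2)=4>1 -> COPY to pp7. 8 ppages; refcounts: pp0:3 pp1:2 pp2:3 pp3:4 pp4:1 pp5:1 pp6:1 pp7:1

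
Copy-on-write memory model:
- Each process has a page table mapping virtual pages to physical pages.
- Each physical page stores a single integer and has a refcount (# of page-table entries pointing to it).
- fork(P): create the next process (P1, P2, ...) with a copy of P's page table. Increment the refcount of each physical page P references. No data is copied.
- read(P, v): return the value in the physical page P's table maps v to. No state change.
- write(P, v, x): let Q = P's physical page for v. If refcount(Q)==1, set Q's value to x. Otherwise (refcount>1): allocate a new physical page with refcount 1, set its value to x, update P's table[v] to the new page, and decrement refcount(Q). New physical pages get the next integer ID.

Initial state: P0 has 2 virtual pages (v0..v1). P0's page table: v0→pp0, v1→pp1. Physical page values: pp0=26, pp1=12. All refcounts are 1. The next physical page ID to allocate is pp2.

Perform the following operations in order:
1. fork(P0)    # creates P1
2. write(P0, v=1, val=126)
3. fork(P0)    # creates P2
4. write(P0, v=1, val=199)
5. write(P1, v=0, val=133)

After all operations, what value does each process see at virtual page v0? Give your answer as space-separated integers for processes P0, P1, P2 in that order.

Op 1: fork(P0) -> P1. 2 ppages; refcounts: pp0:2 pp1:2
Op 2: write(P0, v1, 126). refcount(pp1)=2>1 -> COPY to pp2. 3 ppages; refcounts: pp0:2 pp1:1 pp2:1
Op 3: fork(P0) -> P2. 3 ppages; refcounts: pp0:3 pp1:1 pp2:2
Op 4: write(P0, v1, 199). refcount(pp2)=2>1 -> COPY to pp3. 4 ppages; refcounts: pp0:3 pp1:1 pp2:1 pp3:1
Op 5: write(P1, v0, 133). refcount(pp0)=3>1 -> COPY to pp4. 5 ppages; refcounts: pp0:2 pp1:1 pp2:1 pp3:1 pp4:1
P0: v0 -> pp0 = 26
P1: v0 -> pp4 = 133
P2: v0 -> pp0 = 26

Answer: 26 133 26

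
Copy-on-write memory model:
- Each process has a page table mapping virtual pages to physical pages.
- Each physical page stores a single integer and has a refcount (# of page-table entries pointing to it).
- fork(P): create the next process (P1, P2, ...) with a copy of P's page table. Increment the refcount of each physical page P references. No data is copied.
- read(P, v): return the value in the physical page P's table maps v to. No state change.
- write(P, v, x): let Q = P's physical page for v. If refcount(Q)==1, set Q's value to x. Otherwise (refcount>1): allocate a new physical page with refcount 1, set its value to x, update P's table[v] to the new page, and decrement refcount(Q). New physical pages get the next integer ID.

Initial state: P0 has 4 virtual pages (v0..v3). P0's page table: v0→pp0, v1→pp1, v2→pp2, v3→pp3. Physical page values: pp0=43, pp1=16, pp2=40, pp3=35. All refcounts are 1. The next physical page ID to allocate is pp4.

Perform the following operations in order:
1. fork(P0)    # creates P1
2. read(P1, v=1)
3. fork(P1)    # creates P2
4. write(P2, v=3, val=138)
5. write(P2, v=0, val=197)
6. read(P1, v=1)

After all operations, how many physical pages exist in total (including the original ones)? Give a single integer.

Answer: 6

Derivation:
Op 1: fork(P0) -> P1. 4 ppages; refcounts: pp0:2 pp1:2 pp2:2 pp3:2
Op 2: read(P1, v1) -> 16. No state change.
Op 3: fork(P1) -> P2. 4 ppages; refcounts: pp0:3 pp1:3 pp2:3 pp3:3
Op 4: write(P2, v3, 138). refcount(pp3)=3>1 -> COPY to pp4. 5 ppages; refcounts: pp0:3 pp1:3 pp2:3 pp3:2 pp4:1
Op 5: write(P2, v0, 197). refcount(pp0)=3>1 -> COPY to pp5. 6 ppages; refcounts: pp0:2 pp1:3 pp2:3 pp3:2 pp4:1 pp5:1
Op 6: read(P1, v1) -> 16. No state change.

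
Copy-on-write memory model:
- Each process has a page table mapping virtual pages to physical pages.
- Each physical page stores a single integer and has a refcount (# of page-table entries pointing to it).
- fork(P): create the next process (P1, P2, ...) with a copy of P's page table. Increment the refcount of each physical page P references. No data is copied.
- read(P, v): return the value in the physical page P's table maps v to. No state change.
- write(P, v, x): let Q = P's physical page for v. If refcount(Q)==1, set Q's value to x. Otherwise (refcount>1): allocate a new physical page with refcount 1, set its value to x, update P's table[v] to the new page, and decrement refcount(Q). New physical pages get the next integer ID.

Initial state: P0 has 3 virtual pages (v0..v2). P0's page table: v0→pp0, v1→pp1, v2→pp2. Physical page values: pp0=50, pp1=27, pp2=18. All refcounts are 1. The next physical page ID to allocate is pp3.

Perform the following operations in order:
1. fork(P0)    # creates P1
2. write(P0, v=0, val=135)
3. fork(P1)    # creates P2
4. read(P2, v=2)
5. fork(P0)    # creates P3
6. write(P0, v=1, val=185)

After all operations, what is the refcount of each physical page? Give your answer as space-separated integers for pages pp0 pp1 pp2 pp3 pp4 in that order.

Answer: 2 3 4 2 1

Derivation:
Op 1: fork(P0) -> P1. 3 ppages; refcounts: pp0:2 pp1:2 pp2:2
Op 2: write(P0, v0, 135). refcount(pp0)=2>1 -> COPY to pp3. 4 ppages; refcounts: pp0:1 pp1:2 pp2:2 pp3:1
Op 3: fork(P1) -> P2. 4 ppages; refcounts: pp0:2 pp1:3 pp2:3 pp3:1
Op 4: read(P2, v2) -> 18. No state change.
Op 5: fork(P0) -> P3. 4 ppages; refcounts: pp0:2 pp1:4 pp2:4 pp3:2
Op 6: write(P0, v1, 185). refcount(pp1)=4>1 -> COPY to pp4. 5 ppages; refcounts: pp0:2 pp1:3 pp2:4 pp3:2 pp4:1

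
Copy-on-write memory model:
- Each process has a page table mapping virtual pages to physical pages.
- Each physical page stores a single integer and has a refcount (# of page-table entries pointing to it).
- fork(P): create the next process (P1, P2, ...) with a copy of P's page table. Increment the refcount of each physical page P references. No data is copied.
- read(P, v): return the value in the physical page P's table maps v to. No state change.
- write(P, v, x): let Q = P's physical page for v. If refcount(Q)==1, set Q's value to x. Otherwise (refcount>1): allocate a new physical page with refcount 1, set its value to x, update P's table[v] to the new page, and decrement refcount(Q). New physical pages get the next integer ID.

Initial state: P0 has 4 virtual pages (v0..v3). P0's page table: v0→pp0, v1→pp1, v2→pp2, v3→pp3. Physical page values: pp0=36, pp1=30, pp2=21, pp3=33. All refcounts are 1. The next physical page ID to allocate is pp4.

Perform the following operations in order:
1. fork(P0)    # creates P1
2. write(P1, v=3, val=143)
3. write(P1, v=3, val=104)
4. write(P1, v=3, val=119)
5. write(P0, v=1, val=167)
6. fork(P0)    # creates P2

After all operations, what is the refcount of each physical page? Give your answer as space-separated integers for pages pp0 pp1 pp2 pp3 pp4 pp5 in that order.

Op 1: fork(P0) -> P1. 4 ppages; refcounts: pp0:2 pp1:2 pp2:2 pp3:2
Op 2: write(P1, v3, 143). refcount(pp3)=2>1 -> COPY to pp4. 5 ppages; refcounts: pp0:2 pp1:2 pp2:2 pp3:1 pp4:1
Op 3: write(P1, v3, 104). refcount(pp4)=1 -> write in place. 5 ppages; refcounts: pp0:2 pp1:2 pp2:2 pp3:1 pp4:1
Op 4: write(P1, v3, 119). refcount(pp4)=1 -> write in place. 5 ppages; refcounts: pp0:2 pp1:2 pp2:2 pp3:1 pp4:1
Op 5: write(P0, v1, 167). refcount(pp1)=2>1 -> COPY to pp5. 6 ppages; refcounts: pp0:2 pp1:1 pp2:2 pp3:1 pp4:1 pp5:1
Op 6: fork(P0) -> P2. 6 ppages; refcounts: pp0:3 pp1:1 pp2:3 pp3:2 pp4:1 pp5:2

Answer: 3 1 3 2 1 2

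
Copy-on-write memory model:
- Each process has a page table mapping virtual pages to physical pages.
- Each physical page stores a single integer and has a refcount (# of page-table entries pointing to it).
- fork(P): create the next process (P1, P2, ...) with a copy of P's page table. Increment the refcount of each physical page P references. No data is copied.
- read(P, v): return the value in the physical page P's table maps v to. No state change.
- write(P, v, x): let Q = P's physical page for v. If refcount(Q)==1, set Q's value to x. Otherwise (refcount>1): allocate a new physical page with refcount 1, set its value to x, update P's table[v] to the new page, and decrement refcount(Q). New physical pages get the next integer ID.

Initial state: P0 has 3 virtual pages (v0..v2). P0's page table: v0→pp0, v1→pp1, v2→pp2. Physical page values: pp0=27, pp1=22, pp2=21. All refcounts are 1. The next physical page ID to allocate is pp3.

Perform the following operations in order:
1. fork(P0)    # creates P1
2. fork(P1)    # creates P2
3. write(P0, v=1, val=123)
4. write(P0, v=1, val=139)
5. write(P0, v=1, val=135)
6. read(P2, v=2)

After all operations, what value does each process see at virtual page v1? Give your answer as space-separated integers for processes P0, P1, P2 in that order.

Op 1: fork(P0) -> P1. 3 ppages; refcounts: pp0:2 pp1:2 pp2:2
Op 2: fork(P1) -> P2. 3 ppages; refcounts: pp0:3 pp1:3 pp2:3
Op 3: write(P0, v1, 123). refcount(pp1)=3>1 -> COPY to pp3. 4 ppages; refcounts: pp0:3 pp1:2 pp2:3 pp3:1
Op 4: write(P0, v1, 139). refcount(pp3)=1 -> write in place. 4 ppages; refcounts: pp0:3 pp1:2 pp2:3 pp3:1
Op 5: write(P0, v1, 135). refcount(pp3)=1 -> write in place. 4 ppages; refcounts: pp0:3 pp1:2 pp2:3 pp3:1
Op 6: read(P2, v2) -> 21. No state change.
P0: v1 -> pp3 = 135
P1: v1 -> pp1 = 22
P2: v1 -> pp1 = 22

Answer: 135 22 22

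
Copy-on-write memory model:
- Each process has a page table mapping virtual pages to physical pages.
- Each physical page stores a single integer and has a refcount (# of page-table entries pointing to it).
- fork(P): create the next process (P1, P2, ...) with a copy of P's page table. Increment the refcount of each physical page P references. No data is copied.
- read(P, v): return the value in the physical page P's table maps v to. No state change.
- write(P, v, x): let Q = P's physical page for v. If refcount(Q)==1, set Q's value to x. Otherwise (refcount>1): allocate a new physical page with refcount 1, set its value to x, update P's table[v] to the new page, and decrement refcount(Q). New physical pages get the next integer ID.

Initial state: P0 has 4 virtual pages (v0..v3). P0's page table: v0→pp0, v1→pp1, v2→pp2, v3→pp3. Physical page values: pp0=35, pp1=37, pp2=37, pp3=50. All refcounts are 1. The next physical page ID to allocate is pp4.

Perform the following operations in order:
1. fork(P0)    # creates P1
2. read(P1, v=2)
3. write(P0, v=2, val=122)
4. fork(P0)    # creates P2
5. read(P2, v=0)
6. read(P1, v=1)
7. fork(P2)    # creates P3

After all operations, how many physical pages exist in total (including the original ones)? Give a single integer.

Answer: 5

Derivation:
Op 1: fork(P0) -> P1. 4 ppages; refcounts: pp0:2 pp1:2 pp2:2 pp3:2
Op 2: read(P1, v2) -> 37. No state change.
Op 3: write(P0, v2, 122). refcount(pp2)=2>1 -> COPY to pp4. 5 ppages; refcounts: pp0:2 pp1:2 pp2:1 pp3:2 pp4:1
Op 4: fork(P0) -> P2. 5 ppages; refcounts: pp0:3 pp1:3 pp2:1 pp3:3 pp4:2
Op 5: read(P2, v0) -> 35. No state change.
Op 6: read(P1, v1) -> 37. No state change.
Op 7: fork(P2) -> P3. 5 ppages; refcounts: pp0:4 pp1:4 pp2:1 pp3:4 pp4:3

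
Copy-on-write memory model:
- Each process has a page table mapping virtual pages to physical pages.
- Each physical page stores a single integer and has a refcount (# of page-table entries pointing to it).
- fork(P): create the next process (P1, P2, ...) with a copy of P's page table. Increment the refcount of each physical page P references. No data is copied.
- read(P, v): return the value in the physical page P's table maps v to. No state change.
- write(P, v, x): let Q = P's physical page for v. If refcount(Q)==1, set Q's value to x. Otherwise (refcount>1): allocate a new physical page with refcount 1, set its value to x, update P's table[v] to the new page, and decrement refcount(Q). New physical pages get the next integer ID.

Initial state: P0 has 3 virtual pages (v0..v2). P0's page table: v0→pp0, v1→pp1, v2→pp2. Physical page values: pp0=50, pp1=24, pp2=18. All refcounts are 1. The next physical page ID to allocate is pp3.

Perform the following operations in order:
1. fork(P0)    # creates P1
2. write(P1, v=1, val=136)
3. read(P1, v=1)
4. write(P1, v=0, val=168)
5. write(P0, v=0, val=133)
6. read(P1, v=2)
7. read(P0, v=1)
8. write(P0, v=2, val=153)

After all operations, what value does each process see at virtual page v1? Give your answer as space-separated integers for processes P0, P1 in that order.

Answer: 24 136

Derivation:
Op 1: fork(P0) -> P1. 3 ppages; refcounts: pp0:2 pp1:2 pp2:2
Op 2: write(P1, v1, 136). refcount(pp1)=2>1 -> COPY to pp3. 4 ppages; refcounts: pp0:2 pp1:1 pp2:2 pp3:1
Op 3: read(P1, v1) -> 136. No state change.
Op 4: write(P1, v0, 168). refcount(pp0)=2>1 -> COPY to pp4. 5 ppages; refcounts: pp0:1 pp1:1 pp2:2 pp3:1 pp4:1
Op 5: write(P0, v0, 133). refcount(pp0)=1 -> write in place. 5 ppages; refcounts: pp0:1 pp1:1 pp2:2 pp3:1 pp4:1
Op 6: read(P1, v2) -> 18. No state change.
Op 7: read(P0, v1) -> 24. No state change.
Op 8: write(P0, v2, 153). refcount(pp2)=2>1 -> COPY to pp5. 6 ppages; refcounts: pp0:1 pp1:1 pp2:1 pp3:1 pp4:1 pp5:1
P0: v1 -> pp1 = 24
P1: v1 -> pp3 = 136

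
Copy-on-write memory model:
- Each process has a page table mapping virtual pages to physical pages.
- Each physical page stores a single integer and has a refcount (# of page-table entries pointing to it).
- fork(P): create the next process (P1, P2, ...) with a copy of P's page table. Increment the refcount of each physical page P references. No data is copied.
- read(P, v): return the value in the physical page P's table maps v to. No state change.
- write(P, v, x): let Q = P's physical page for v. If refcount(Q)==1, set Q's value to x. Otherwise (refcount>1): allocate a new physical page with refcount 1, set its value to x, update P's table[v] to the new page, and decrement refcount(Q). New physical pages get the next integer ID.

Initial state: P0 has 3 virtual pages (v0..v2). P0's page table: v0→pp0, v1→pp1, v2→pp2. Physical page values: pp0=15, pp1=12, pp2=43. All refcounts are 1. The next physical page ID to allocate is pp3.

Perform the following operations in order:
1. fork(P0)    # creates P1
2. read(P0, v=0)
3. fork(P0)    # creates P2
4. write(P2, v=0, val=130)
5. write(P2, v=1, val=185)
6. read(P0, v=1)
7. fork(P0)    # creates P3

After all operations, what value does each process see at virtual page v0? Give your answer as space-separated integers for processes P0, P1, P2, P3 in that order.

Op 1: fork(P0) -> P1. 3 ppages; refcounts: pp0:2 pp1:2 pp2:2
Op 2: read(P0, v0) -> 15. No state change.
Op 3: fork(P0) -> P2. 3 ppages; refcounts: pp0:3 pp1:3 pp2:3
Op 4: write(P2, v0, 130). refcount(pp0)=3>1 -> COPY to pp3. 4 ppages; refcounts: pp0:2 pp1:3 pp2:3 pp3:1
Op 5: write(P2, v1, 185). refcount(pp1)=3>1 -> COPY to pp4. 5 ppages; refcounts: pp0:2 pp1:2 pp2:3 pp3:1 pp4:1
Op 6: read(P0, v1) -> 12. No state change.
Op 7: fork(P0) -> P3. 5 ppages; refcounts: pp0:3 pp1:3 pp2:4 pp3:1 pp4:1
P0: v0 -> pp0 = 15
P1: v0 -> pp0 = 15
P2: v0 -> pp3 = 130
P3: v0 -> pp0 = 15

Answer: 15 15 130 15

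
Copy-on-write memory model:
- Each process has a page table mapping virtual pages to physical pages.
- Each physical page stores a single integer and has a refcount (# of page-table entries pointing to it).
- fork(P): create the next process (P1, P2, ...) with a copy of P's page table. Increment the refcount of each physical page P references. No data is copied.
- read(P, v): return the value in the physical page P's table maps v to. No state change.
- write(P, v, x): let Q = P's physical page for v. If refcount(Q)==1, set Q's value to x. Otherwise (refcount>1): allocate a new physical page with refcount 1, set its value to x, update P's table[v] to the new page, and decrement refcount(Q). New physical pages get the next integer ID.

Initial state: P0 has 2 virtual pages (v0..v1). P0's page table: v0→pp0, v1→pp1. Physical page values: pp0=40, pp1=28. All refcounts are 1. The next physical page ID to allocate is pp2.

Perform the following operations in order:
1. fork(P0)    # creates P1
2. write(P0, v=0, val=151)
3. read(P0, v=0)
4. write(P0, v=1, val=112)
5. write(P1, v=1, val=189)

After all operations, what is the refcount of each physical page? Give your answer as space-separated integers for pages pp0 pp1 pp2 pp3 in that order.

Answer: 1 1 1 1

Derivation:
Op 1: fork(P0) -> P1. 2 ppages; refcounts: pp0:2 pp1:2
Op 2: write(P0, v0, 151). refcount(pp0)=2>1 -> COPY to pp2. 3 ppages; refcounts: pp0:1 pp1:2 pp2:1
Op 3: read(P0, v0) -> 151. No state change.
Op 4: write(P0, v1, 112). refcount(pp1)=2>1 -> COPY to pp3. 4 ppages; refcounts: pp0:1 pp1:1 pp2:1 pp3:1
Op 5: write(P1, v1, 189). refcount(pp1)=1 -> write in place. 4 ppages; refcounts: pp0:1 pp1:1 pp2:1 pp3:1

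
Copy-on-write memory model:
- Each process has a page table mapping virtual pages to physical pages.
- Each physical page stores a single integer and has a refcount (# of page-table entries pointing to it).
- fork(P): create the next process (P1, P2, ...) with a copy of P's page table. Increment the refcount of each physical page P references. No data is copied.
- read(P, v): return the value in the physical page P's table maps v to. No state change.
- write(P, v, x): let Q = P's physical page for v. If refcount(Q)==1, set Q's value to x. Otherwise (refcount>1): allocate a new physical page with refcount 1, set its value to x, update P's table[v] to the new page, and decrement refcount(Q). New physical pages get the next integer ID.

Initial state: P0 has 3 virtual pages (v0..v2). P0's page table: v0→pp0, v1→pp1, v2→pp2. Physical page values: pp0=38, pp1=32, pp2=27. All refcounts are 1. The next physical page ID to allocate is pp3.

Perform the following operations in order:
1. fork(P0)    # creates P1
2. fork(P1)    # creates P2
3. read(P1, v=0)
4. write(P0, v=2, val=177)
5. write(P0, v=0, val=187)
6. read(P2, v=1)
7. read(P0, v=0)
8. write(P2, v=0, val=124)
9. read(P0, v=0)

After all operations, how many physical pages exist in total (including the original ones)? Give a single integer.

Op 1: fork(P0) -> P1. 3 ppages; refcounts: pp0:2 pp1:2 pp2:2
Op 2: fork(P1) -> P2. 3 ppages; refcounts: pp0:3 pp1:3 pp2:3
Op 3: read(P1, v0) -> 38. No state change.
Op 4: write(P0, v2, 177). refcount(pp2)=3>1 -> COPY to pp3. 4 ppages; refcounts: pp0:3 pp1:3 pp2:2 pp3:1
Op 5: write(P0, v0, 187). refcount(pp0)=3>1 -> COPY to pp4. 5 ppages; refcounts: pp0:2 pp1:3 pp2:2 pp3:1 pp4:1
Op 6: read(P2, v1) -> 32. No state change.
Op 7: read(P0, v0) -> 187. No state change.
Op 8: write(P2, v0, 124). refcount(pp0)=2>1 -> COPY to pp5. 6 ppages; refcounts: pp0:1 pp1:3 pp2:2 pp3:1 pp4:1 pp5:1
Op 9: read(P0, v0) -> 187. No state change.

Answer: 6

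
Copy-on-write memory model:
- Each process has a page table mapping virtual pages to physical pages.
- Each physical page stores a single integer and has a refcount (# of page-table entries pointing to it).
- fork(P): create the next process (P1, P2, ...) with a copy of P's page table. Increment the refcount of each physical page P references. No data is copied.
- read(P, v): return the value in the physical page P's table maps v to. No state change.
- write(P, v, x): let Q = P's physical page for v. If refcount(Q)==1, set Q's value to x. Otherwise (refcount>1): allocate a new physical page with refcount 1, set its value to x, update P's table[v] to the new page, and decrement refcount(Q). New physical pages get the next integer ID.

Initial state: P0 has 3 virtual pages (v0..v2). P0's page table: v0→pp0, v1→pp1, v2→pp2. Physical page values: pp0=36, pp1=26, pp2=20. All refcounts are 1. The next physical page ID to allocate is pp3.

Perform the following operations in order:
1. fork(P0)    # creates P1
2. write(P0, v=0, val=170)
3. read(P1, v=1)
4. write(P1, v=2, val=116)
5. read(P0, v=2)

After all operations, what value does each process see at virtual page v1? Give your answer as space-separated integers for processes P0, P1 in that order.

Answer: 26 26

Derivation:
Op 1: fork(P0) -> P1. 3 ppages; refcounts: pp0:2 pp1:2 pp2:2
Op 2: write(P0, v0, 170). refcount(pp0)=2>1 -> COPY to pp3. 4 ppages; refcounts: pp0:1 pp1:2 pp2:2 pp3:1
Op 3: read(P1, v1) -> 26. No state change.
Op 4: write(P1, v2, 116). refcount(pp2)=2>1 -> COPY to pp4. 5 ppages; refcounts: pp0:1 pp1:2 pp2:1 pp3:1 pp4:1
Op 5: read(P0, v2) -> 20. No state change.
P0: v1 -> pp1 = 26
P1: v1 -> pp1 = 26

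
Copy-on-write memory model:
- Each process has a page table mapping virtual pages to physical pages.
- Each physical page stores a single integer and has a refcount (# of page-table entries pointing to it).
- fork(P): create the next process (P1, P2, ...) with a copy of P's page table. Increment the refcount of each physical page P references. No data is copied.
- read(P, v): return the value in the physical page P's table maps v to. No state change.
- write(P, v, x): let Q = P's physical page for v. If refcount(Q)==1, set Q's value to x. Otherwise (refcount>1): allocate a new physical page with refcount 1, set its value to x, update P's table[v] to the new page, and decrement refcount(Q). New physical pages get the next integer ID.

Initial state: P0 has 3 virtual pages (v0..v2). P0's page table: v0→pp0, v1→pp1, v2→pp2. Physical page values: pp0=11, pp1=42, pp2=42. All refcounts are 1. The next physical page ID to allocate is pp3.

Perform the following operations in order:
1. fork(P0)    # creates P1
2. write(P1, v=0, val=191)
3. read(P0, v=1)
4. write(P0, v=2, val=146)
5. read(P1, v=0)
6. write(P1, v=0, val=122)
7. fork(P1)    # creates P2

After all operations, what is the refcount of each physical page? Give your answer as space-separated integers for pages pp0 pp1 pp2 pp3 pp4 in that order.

Op 1: fork(P0) -> P1. 3 ppages; refcounts: pp0:2 pp1:2 pp2:2
Op 2: write(P1, v0, 191). refcount(pp0)=2>1 -> COPY to pp3. 4 ppages; refcounts: pp0:1 pp1:2 pp2:2 pp3:1
Op 3: read(P0, v1) -> 42. No state change.
Op 4: write(P0, v2, 146). refcount(pp2)=2>1 -> COPY to pp4. 5 ppages; refcounts: pp0:1 pp1:2 pp2:1 pp3:1 pp4:1
Op 5: read(P1, v0) -> 191. No state change.
Op 6: write(P1, v0, 122). refcount(pp3)=1 -> write in place. 5 ppages; refcounts: pp0:1 pp1:2 pp2:1 pp3:1 pp4:1
Op 7: fork(P1) -> P2. 5 ppages; refcounts: pp0:1 pp1:3 pp2:2 pp3:2 pp4:1

Answer: 1 3 2 2 1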